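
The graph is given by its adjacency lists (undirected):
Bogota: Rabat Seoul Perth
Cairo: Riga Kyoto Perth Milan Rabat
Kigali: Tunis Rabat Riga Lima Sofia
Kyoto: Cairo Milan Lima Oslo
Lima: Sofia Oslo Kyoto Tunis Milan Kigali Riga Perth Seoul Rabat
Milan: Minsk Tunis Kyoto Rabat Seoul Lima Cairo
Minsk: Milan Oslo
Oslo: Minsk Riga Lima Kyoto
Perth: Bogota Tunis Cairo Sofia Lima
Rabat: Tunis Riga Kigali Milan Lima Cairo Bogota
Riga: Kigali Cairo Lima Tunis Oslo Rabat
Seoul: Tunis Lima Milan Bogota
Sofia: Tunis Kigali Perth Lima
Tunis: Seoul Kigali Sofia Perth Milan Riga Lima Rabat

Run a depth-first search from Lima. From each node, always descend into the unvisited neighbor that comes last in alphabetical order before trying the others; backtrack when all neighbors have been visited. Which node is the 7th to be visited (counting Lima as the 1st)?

Visit Lima
Lima → Tunis
Tunis → Sofia
Sofia → Perth
Perth → Cairo
Cairo → Riga
Riga → Rabat
Rabat → Milan
Milan → Seoul
Seoul → Bogota
Milan → Minsk
Minsk → Oslo
Oslo → Kyoto
Rabat → Kigali

Visit order: Lima, Tunis, Sofia, Perth, Cairo, Riga, Rabat, Milan, Seoul, Bogota, Minsk, Oslo, Kyoto, Kigali

Rabat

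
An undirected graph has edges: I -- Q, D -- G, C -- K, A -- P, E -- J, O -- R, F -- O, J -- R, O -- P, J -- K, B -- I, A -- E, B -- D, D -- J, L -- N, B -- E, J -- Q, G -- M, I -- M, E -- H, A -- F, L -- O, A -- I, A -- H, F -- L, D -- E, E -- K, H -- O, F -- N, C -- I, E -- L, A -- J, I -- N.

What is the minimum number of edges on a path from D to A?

2

Level 0: D
Level 1: B, E, G, J
Level 2: A, H, I, K, L, M, Q, R
Level 3: C, F, N, O, P
A first appears at level 2.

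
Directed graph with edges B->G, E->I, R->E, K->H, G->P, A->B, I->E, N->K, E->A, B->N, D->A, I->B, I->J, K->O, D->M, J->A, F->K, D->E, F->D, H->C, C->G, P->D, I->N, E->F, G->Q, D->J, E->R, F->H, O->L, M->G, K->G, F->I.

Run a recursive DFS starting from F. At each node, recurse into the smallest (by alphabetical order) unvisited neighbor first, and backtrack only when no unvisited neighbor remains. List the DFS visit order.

F -> D -> A -> B -> G -> P -> Q -> N -> K -> H -> C -> O -> L -> E -> I -> J -> R -> M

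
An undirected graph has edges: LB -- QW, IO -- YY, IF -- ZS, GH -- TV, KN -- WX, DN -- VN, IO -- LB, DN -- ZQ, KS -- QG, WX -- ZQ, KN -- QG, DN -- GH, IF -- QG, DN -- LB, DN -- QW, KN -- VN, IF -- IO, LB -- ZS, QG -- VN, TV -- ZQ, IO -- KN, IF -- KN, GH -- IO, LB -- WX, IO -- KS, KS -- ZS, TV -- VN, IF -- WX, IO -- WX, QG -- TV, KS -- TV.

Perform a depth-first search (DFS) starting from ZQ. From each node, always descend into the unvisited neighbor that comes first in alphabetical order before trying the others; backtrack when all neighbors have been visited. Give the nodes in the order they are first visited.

ZQ, DN, GH, IO, IF, KN, QG, KS, TV, VN, ZS, LB, QW, WX, YY

Visit ZQ
ZQ → DN
DN → GH
GH → IO
IO → IF
IF → KN
KN → QG
QG → KS
KS → TV
TV → VN
KS → ZS
ZS → LB
LB → QW
LB → WX
IO → YY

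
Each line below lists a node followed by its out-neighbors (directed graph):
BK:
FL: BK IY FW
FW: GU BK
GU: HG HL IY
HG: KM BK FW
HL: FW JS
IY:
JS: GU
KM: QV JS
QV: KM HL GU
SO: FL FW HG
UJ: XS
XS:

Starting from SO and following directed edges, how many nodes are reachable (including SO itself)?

BFS from SO visits: SO, HG, FW, FL, KM, BK, GU, IY, QV, JS, HL
Reachable nodes: 11 of 13 total.

11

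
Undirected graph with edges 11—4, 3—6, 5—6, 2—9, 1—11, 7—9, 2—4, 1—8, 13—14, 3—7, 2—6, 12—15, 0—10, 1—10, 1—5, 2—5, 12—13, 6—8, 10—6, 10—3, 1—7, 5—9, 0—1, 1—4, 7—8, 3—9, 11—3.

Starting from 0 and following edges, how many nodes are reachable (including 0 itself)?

12

BFS from 0 visits: 0, 10, 1, 6, 3, 11, 8, 7, 5, 4, 2, 9
Reachable nodes: 12 of 16 total.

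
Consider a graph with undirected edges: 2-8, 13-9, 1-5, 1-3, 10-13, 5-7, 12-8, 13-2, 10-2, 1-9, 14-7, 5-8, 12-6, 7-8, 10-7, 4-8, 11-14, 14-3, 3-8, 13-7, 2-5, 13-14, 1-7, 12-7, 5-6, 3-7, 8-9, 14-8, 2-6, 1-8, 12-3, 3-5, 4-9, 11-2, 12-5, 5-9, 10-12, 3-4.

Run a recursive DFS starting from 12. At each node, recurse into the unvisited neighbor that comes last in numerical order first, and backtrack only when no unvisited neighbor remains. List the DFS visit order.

Visit 12
12 → 10
10 → 13
13 → 14
14 → 11
11 → 2
2 → 8
8 → 9
9 → 5
5 → 7
7 → 3
3 → 4
3 → 1
5 → 6

12 → 10 → 13 → 14 → 11 → 2 → 8 → 9 → 5 → 7 → 3 → 4 → 1 → 6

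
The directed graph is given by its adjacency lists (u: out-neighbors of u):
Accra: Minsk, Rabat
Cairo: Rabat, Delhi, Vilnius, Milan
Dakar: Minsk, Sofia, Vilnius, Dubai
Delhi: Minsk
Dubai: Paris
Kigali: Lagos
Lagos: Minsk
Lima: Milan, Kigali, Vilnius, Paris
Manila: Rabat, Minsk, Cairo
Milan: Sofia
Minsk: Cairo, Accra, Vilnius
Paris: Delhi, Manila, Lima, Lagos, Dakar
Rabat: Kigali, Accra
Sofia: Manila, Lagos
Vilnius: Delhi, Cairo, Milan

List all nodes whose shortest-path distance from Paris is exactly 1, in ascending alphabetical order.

Dakar, Delhi, Lagos, Lima, Manila

Level 0: Paris
Level 1: Dakar, Delhi, Lagos, Lima, Manila
Level 2: Cairo, Dubai, Kigali, Milan, Minsk, Rabat, Sofia, Vilnius
Level 3: Accra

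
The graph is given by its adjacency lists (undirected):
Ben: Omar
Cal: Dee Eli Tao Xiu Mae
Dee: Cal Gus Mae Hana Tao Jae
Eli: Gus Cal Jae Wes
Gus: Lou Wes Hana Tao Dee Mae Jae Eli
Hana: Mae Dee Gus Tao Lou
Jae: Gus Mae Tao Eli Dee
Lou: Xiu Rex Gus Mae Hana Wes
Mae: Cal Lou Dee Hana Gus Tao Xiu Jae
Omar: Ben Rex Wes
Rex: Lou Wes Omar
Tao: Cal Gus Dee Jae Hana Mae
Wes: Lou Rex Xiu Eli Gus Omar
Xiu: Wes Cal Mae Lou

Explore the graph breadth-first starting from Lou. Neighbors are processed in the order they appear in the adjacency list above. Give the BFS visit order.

Lou, Xiu, Rex, Gus, Mae, Hana, Wes, Cal, Omar, Tao, Dee, Jae, Eli, Ben

Visit Lou; enqueue Xiu, Rex, Gus, Mae, Hana, Wes → queue [Xiu, Rex, Gus, Mae, Hana, Wes]
Visit Xiu; enqueue Cal → queue [Rex, Gus, Mae, Hana, Wes, Cal]
Visit Rex; enqueue Omar → queue [Gus, Mae, Hana, Wes, Cal, Omar]
Visit Gus; enqueue Tao, Dee, Jae, Eli → queue [Mae, Hana, Wes, Cal, Omar, Tao, Dee, Jae, Eli]
Visit Mae → queue [Hana, Wes, Cal, Omar, Tao, Dee, Jae, Eli]
Visit Hana → queue [Wes, Cal, Omar, Tao, Dee, Jae, Eli]
Visit Wes → queue [Cal, Omar, Tao, Dee, Jae, Eli]
Visit Cal → queue [Omar, Tao, Dee, Jae, Eli]
Visit Omar; enqueue Ben → queue [Tao, Dee, Jae, Eli, Ben]
Visit Tao → queue [Dee, Jae, Eli, Ben]
Visit Dee → queue [Jae, Eli, Ben]
Visit Jae → queue [Eli, Ben]
Visit Eli → queue [Ben]
Visit Ben → queue []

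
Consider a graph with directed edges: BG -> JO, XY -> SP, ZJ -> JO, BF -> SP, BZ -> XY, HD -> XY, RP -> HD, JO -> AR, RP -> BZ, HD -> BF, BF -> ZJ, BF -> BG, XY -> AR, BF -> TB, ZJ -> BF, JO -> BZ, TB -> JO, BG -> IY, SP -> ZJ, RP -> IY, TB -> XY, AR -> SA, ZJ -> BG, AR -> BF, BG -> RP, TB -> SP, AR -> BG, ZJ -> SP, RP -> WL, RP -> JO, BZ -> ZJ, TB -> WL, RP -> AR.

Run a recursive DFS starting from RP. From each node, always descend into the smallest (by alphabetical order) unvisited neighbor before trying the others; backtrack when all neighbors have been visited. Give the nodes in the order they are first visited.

RP, AR, BF, BG, IY, JO, BZ, XY, SP, ZJ, TB, WL, SA, HD

Visit RP
RP → AR
AR → BF
BF → BG
BG → IY
BG → JO
JO → BZ
BZ → XY
XY → SP
SP → ZJ
BF → TB
TB → WL
AR → SA
RP → HD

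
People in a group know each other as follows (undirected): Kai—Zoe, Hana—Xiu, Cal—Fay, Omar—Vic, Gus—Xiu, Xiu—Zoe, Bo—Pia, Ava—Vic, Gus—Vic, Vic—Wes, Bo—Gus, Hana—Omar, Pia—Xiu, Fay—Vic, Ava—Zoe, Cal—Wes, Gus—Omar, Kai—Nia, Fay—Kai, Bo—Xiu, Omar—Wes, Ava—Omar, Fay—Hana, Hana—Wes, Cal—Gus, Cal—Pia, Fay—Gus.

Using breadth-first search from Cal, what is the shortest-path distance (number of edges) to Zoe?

Level 0: Cal
Level 1: Fay, Gus, Pia, Wes
Level 2: Bo, Hana, Kai, Omar, Vic, Xiu
Level 3: Ava, Nia, Zoe
Zoe first appears at level 3.

3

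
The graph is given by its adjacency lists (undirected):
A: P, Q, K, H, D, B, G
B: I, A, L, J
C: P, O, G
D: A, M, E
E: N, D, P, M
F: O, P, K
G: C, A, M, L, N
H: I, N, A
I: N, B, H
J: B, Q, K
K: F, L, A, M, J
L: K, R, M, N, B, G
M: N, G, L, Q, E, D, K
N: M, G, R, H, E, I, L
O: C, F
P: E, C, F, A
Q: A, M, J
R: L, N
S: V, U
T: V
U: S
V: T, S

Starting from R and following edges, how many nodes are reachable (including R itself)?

BFS from R visits: R, L, N, B, G, K, M, E, H, I, A, J, C, F, D, Q, P, O
Reachable nodes: 18 of 22 total.

18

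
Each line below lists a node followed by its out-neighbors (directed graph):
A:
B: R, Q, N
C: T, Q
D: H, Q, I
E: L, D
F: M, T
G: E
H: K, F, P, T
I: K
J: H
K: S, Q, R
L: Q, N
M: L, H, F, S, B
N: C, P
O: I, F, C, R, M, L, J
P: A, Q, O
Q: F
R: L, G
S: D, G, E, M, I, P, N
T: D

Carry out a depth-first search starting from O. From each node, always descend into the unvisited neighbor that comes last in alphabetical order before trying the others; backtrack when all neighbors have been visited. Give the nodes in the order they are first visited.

O → R → L → Q → F → T → D → I → K → S → P → A → N → C → M → H → B → G → E → J

Visit O
O → R
R → L
L → Q
Q → F
F → T
T → D
D → I
I → K
K → S
S → P
P → A
S → N
N → C
S → M
M → H
M → B
S → G
G → E
O → J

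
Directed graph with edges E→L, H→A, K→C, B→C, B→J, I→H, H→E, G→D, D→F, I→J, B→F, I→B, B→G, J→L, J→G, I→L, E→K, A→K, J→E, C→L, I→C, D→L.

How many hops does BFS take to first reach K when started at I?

Level 0: I
Level 1: B, C, H, J, L
Level 2: A, E, F, G
Level 3: D, K
K first appears at level 3.

3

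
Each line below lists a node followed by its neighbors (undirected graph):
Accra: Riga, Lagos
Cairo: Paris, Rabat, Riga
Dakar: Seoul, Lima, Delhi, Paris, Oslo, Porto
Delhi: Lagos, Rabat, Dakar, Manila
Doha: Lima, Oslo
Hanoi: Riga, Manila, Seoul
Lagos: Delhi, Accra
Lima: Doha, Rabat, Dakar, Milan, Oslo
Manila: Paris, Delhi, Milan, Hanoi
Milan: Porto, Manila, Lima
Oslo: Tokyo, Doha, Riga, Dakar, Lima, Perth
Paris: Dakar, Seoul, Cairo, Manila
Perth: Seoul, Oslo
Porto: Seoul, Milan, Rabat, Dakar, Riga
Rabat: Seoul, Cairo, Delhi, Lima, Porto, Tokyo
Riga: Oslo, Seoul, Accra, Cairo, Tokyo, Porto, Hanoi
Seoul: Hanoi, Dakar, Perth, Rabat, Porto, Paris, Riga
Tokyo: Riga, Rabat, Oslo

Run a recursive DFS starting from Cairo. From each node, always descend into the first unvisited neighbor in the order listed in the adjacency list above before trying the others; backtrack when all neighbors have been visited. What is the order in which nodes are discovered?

Visit Cairo
Cairo → Paris
Paris → Dakar
Dakar → Seoul
Seoul → Hanoi
Hanoi → Riga
Riga → Oslo
Oslo → Tokyo
Tokyo → Rabat
Rabat → Delhi
Delhi → Lagos
Lagos → Accra
Delhi → Manila
Manila → Milan
Milan → Porto
Milan → Lima
Lima → Doha
Oslo → Perth

Cairo, Paris, Dakar, Seoul, Hanoi, Riga, Oslo, Tokyo, Rabat, Delhi, Lagos, Accra, Manila, Milan, Porto, Lima, Doha, Perth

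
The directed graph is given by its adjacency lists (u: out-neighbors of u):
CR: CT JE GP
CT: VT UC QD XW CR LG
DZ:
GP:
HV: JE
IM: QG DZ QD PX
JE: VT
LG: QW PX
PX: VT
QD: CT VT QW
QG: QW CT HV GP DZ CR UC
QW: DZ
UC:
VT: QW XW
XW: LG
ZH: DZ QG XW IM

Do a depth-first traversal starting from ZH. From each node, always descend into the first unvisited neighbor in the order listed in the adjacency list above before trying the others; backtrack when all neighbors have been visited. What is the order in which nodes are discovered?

ZH -> DZ -> QG -> QW -> CT -> VT -> XW -> LG -> PX -> UC -> QD -> CR -> JE -> GP -> HV -> IM

Visit ZH
ZH → DZ
ZH → QG
QG → QW
QG → CT
CT → VT
VT → XW
XW → LG
LG → PX
CT → UC
CT → QD
CT → CR
CR → JE
CR → GP
QG → HV
ZH → IM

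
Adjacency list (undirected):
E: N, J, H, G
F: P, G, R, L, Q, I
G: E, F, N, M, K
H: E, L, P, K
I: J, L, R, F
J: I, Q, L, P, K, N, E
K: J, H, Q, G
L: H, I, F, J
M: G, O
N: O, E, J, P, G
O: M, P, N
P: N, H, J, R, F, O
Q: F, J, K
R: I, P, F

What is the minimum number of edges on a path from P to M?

Level 0: P
Level 1: F, H, J, N, O, R
Level 2: E, G, I, K, L, M, Q
M first appears at level 2.

2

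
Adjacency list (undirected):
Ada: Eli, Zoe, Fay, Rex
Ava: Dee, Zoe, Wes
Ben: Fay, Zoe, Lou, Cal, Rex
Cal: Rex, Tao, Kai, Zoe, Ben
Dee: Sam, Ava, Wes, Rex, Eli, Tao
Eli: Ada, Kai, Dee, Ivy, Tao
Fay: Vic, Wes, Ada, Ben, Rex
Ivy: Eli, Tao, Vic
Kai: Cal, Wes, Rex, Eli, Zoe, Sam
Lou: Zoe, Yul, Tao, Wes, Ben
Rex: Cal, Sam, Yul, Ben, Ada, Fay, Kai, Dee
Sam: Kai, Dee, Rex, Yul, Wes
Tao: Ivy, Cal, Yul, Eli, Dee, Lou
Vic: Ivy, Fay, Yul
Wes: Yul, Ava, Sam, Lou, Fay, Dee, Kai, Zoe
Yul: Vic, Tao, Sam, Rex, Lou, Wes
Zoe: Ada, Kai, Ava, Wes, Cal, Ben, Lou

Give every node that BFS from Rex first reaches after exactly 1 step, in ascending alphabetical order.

Level 0: Rex
Level 1: Ada, Ben, Cal, Dee, Fay, Kai, Sam, Yul
Level 2: Ava, Eli, Lou, Tao, Vic, Wes, Zoe
Level 3: Ivy

Ada, Ben, Cal, Dee, Fay, Kai, Sam, Yul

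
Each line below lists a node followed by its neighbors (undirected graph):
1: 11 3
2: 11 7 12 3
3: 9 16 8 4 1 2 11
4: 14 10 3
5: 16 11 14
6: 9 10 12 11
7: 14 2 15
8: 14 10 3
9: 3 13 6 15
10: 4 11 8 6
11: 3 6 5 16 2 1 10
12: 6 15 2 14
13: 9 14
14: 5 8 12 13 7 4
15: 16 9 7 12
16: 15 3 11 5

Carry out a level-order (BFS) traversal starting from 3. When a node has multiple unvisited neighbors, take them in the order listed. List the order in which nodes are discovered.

Visit 3; enqueue 9, 16, 8, 4, 1, 2, 11 → queue [9, 16, 8, 4, 1, 2, 11]
Visit 9; enqueue 13, 6, 15 → queue [16, 8, 4, 1, 2, 11, 13, 6, 15]
Visit 16; enqueue 5 → queue [8, 4, 1, 2, 11, 13, 6, 15, 5]
Visit 8; enqueue 14, 10 → queue [4, 1, 2, 11, 13, 6, 15, 5, 14, 10]
Visit 4 → queue [1, 2, 11, 13, 6, 15, 5, 14, 10]
Visit 1 → queue [2, 11, 13, 6, 15, 5, 14, 10]
Visit 2; enqueue 7, 12 → queue [11, 13, 6, 15, 5, 14, 10, 7, 12]
Visit 11 → queue [13, 6, 15, 5, 14, 10, 7, 12]
Visit 13 → queue [6, 15, 5, 14, 10, 7, 12]
Visit 6 → queue [15, 5, 14, 10, 7, 12]
Visit 15 → queue [5, 14, 10, 7, 12]
Visit 5 → queue [14, 10, 7, 12]
Visit 14 → queue [10, 7, 12]
Visit 10 → queue [7, 12]
Visit 7 → queue [12]
Visit 12 → queue []

3, 9, 16, 8, 4, 1, 2, 11, 13, 6, 15, 5, 14, 10, 7, 12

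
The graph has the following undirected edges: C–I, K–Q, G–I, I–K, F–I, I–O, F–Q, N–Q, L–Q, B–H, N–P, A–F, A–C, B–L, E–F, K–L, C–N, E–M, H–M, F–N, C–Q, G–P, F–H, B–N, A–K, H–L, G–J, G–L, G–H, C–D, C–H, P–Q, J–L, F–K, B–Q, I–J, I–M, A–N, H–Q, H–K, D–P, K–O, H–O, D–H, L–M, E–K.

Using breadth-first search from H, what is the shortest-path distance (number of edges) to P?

Level 0: H
Level 1: B, C, D, F, G, K, L, M, O, Q
Level 2: A, E, I, J, N, P
P first appears at level 2.

2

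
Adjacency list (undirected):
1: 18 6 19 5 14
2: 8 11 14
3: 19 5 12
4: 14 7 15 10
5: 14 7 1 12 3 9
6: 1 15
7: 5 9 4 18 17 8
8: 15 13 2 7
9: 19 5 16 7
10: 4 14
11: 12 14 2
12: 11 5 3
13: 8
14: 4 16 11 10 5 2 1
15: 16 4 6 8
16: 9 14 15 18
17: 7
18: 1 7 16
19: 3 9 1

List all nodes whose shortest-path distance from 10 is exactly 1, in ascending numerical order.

4, 14

Level 0: 10
Level 1: 4, 14
Level 2: 1, 2, 5, 7, 11, 15, 16
Level 3: 3, 6, 8, 9, 12, 17, 18, 19
Level 4: 13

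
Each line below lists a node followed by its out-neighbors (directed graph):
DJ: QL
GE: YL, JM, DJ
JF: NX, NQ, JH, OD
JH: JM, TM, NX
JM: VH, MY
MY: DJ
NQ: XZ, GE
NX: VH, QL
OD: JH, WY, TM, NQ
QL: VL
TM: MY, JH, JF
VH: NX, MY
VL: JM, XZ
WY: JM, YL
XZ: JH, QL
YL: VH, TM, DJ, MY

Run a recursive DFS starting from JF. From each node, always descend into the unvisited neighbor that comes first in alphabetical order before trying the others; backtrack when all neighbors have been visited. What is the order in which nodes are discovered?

JF JH JM MY DJ QL VL XZ VH NX TM NQ GE YL OD WY

Visit JF
JF → JH
JH → JM
JM → MY
MY → DJ
DJ → QL
QL → VL
VL → XZ
JM → VH
VH → NX
JH → TM
JF → NQ
NQ → GE
GE → YL
JF → OD
OD → WY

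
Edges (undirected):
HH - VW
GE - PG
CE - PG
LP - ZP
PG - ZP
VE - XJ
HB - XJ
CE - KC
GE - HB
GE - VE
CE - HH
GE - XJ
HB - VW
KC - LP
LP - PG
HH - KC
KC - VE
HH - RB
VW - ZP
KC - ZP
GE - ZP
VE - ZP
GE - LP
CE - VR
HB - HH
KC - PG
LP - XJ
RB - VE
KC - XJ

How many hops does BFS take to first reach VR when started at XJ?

Level 0: XJ
Level 1: GE, HB, KC, LP, VE
Level 2: CE, HH, PG, RB, VW, ZP
Level 3: VR
VR first appears at level 3.

3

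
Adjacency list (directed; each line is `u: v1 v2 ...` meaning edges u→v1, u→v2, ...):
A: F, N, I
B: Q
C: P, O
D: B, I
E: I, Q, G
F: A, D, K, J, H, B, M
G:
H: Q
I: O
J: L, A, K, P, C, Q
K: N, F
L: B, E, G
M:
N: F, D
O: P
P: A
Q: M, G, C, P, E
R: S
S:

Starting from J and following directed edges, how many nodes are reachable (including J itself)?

BFS from J visits: J, A, C, K, L, P, Q, F, I, N, O, B, E, G, M, D, H
Reachable nodes: 17 of 19 total.

17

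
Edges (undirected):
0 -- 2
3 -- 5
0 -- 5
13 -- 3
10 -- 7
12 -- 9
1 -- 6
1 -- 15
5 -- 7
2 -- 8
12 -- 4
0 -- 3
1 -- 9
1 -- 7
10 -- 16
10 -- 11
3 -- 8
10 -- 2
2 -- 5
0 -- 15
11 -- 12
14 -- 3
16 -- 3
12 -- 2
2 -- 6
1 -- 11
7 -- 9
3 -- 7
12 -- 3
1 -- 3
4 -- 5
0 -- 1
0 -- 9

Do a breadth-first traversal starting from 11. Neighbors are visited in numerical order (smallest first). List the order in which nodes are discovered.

Visit 11; enqueue 1, 10, 12 → queue [1, 10, 12]
Visit 1; enqueue 0, 3, 6, 7, 9, 15 → queue [10, 12, 0, 3, 6, 7, 9, 15]
Visit 10; enqueue 2, 16 → queue [12, 0, 3, 6, 7, 9, 15, 2, 16]
Visit 12; enqueue 4 → queue [0, 3, 6, 7, 9, 15, 2, 16, 4]
Visit 0; enqueue 5 → queue [3, 6, 7, 9, 15, 2, 16, 4, 5]
Visit 3; enqueue 8, 13, 14 → queue [6, 7, 9, 15, 2, 16, 4, 5, 8, 13, 14]
Visit 6 → queue [7, 9, 15, 2, 16, 4, 5, 8, 13, 14]
Visit 7 → queue [9, 15, 2, 16, 4, 5, 8, 13, 14]
Visit 9 → queue [15, 2, 16, 4, 5, 8, 13, 14]
Visit 15 → queue [2, 16, 4, 5, 8, 13, 14]
Visit 2 → queue [16, 4, 5, 8, 13, 14]
Visit 16 → queue [4, 5, 8, 13, 14]
Visit 4 → queue [5, 8, 13, 14]
Visit 5 → queue [8, 13, 14]
Visit 8 → queue [13, 14]
Visit 13 → queue [14]
Visit 14 → queue []

11 -> 1 -> 10 -> 12 -> 0 -> 3 -> 6 -> 7 -> 9 -> 15 -> 2 -> 16 -> 4 -> 5 -> 8 -> 13 -> 14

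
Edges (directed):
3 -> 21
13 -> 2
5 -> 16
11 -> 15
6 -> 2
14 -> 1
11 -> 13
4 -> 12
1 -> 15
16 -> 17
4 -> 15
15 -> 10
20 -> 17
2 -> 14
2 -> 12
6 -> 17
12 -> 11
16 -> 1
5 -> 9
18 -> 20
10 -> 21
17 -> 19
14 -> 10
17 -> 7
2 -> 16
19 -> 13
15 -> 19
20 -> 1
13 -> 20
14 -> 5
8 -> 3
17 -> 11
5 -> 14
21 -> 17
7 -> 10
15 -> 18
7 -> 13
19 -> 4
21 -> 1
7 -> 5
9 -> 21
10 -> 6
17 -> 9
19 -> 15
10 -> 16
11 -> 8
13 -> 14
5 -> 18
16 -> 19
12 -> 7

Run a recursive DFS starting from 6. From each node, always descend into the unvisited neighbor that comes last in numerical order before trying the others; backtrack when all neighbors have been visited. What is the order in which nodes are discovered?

6 17 19 15 18 20 1 10 21 16 13 14 5 9 2 12 11 8 3 7 4

Visit 6
6 → 17
17 → 19
19 → 15
15 → 18
18 → 20
20 → 1
15 → 10
10 → 21
10 → 16
19 → 13
13 → 14
14 → 5
5 → 9
13 → 2
2 → 12
12 → 11
11 → 8
8 → 3
12 → 7
19 → 4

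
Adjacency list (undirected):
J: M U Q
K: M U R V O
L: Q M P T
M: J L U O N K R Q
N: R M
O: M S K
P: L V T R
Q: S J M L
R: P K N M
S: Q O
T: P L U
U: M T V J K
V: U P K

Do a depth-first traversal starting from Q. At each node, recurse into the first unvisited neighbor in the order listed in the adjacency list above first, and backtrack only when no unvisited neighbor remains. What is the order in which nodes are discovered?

Visit Q
Q → S
S → O
O → M
M → J
J → U
U → T
T → P
P → L
P → V
V → K
K → R
R → N

Q -> S -> O -> M -> J -> U -> T -> P -> L -> V -> K -> R -> N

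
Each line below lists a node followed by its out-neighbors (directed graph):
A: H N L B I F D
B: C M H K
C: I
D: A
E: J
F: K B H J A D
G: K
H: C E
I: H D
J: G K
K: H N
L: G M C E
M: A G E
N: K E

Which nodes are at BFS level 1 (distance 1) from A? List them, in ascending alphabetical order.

Level 0: A
Level 1: B, D, F, H, I, L, N
Level 2: C, E, G, J, K, M

B, D, F, H, I, L, N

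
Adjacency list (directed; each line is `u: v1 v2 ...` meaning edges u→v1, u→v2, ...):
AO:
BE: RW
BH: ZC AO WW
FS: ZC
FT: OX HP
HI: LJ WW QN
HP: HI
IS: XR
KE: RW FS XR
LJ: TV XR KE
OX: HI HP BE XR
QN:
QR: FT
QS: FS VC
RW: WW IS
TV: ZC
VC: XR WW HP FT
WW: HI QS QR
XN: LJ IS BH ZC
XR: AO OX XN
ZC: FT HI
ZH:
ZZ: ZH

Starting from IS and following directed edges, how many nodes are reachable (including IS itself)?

BFS from IS visits: IS, XR, AO, OX, XN, HI, HP, BE, LJ, BH, ZC, WW, QN, RW, TV, KE, FT, QS, QR, FS, VC
Reachable nodes: 21 of 23 total.

21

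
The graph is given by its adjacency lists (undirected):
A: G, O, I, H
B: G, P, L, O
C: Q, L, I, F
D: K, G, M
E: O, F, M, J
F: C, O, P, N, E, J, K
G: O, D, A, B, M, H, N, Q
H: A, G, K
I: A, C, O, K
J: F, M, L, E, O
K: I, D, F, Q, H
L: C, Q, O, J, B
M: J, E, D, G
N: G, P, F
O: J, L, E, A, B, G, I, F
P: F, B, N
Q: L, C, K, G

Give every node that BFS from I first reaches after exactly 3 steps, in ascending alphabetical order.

M, N, P

Level 0: I
Level 1: A, C, K, O
Level 2: B, D, E, F, G, H, J, L, Q
Level 3: M, N, P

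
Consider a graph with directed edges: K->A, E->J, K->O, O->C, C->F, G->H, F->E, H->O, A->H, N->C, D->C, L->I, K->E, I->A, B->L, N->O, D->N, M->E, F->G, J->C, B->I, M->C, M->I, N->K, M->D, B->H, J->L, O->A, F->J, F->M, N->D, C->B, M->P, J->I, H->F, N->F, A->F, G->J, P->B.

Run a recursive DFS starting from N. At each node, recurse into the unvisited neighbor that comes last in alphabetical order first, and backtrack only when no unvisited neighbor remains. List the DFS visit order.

Visit N
N → O
O → C
C → F
F → M
M → P
P → B
B → L
L → I
I → A
A → H
M → E
E → J
M → D
F → G
N → K

N O C F M P B L I A H E J D G K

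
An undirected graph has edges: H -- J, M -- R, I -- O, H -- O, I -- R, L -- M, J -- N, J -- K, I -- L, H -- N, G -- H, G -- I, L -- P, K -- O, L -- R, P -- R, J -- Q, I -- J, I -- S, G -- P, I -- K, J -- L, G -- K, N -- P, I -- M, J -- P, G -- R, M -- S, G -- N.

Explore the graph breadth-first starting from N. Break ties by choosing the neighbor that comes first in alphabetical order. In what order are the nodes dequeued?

Visit N; enqueue G, H, J, P → queue [G, H, J, P]
Visit G; enqueue I, K, R → queue [H, J, P, I, K, R]
Visit H; enqueue O → queue [J, P, I, K, R, O]
Visit J; enqueue L, Q → queue [P, I, K, R, O, L, Q]
Visit P → queue [I, K, R, O, L, Q]
Visit I; enqueue M, S → queue [K, R, O, L, Q, M, S]
Visit K → queue [R, O, L, Q, M, S]
Visit R → queue [O, L, Q, M, S]
Visit O → queue [L, Q, M, S]
Visit L → queue [Q, M, S]
Visit Q → queue [M, S]
Visit M → queue [S]
Visit S → queue []

N → G → H → J → P → I → K → R → O → L → Q → M → S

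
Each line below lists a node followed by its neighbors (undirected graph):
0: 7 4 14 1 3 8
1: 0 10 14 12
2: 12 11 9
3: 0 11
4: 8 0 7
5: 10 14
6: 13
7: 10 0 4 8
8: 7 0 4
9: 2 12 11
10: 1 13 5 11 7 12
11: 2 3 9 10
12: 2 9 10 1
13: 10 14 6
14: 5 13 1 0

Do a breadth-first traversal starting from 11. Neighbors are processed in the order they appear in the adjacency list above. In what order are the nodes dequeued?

11 → 2 → 3 → 9 → 10 → 12 → 0 → 1 → 13 → 5 → 7 → 4 → 14 → 8 → 6

Visit 11; enqueue 2, 3, 9, 10 → queue [2, 3, 9, 10]
Visit 2; enqueue 12 → queue [3, 9, 10, 12]
Visit 3; enqueue 0 → queue [9, 10, 12, 0]
Visit 9 → queue [10, 12, 0]
Visit 10; enqueue 1, 13, 5, 7 → queue [12, 0, 1, 13, 5, 7]
Visit 12 → queue [0, 1, 13, 5, 7]
Visit 0; enqueue 4, 14, 8 → queue [1, 13, 5, 7, 4, 14, 8]
Visit 1 → queue [13, 5, 7, 4, 14, 8]
Visit 13; enqueue 6 → queue [5, 7, 4, 14, 8, 6]
Visit 5 → queue [7, 4, 14, 8, 6]
Visit 7 → queue [4, 14, 8, 6]
Visit 4 → queue [14, 8, 6]
Visit 14 → queue [8, 6]
Visit 8 → queue [6]
Visit 6 → queue []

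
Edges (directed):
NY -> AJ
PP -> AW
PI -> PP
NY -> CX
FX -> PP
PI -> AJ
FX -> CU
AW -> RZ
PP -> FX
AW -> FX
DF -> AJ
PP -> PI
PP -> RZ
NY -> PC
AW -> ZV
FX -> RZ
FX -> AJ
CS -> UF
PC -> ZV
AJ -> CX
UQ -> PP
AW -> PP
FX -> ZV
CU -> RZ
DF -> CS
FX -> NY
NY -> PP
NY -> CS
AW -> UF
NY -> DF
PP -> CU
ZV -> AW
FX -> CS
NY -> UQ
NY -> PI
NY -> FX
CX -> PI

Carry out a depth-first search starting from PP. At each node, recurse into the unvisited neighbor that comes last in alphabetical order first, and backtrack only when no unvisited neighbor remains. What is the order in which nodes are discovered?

PP, RZ, PI, AJ, CX, FX, ZV, AW, UF, NY, UQ, PC, DF, CS, CU

Visit PP
PP → RZ
PP → PI
PI → AJ
AJ → CX
PP → FX
FX → ZV
ZV → AW
AW → UF
FX → NY
NY → UQ
NY → PC
NY → DF
DF → CS
FX → CU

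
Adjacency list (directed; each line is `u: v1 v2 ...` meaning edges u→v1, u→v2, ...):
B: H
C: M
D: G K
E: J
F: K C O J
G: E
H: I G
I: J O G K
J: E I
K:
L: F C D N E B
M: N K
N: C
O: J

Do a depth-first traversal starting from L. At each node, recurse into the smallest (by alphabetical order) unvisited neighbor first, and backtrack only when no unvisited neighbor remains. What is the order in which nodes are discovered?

L, B, H, G, E, J, I, K, O, C, M, N, D, F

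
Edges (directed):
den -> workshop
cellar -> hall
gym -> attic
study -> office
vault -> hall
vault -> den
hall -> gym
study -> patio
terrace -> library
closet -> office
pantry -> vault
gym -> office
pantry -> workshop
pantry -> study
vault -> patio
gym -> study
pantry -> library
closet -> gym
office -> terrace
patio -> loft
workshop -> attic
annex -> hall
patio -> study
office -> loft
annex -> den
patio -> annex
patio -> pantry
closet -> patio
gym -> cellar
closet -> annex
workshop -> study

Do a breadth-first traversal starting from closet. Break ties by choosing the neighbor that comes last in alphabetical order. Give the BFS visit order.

closet patio office gym annex study pantry loft terrace cellar attic hall den workshop vault library

Visit closet; enqueue patio, office, gym, annex → queue [patio, office, gym, annex]
Visit patio; enqueue study, pantry, loft → queue [office, gym, annex, study, pantry, loft]
Visit office; enqueue terrace → queue [gym, annex, study, pantry, loft, terrace]
Visit gym; enqueue cellar, attic → queue [annex, study, pantry, loft, terrace, cellar, attic]
Visit annex; enqueue hall, den → queue [study, pantry, loft, terrace, cellar, attic, hall, den]
Visit study → queue [pantry, loft, terrace, cellar, attic, hall, den]
Visit pantry; enqueue workshop, vault, library → queue [loft, terrace, cellar, attic, hall, den, workshop, vault, library]
Visit loft → queue [terrace, cellar, attic, hall, den, workshop, vault, library]
Visit terrace → queue [cellar, attic, hall, den, workshop, vault, library]
Visit cellar → queue [attic, hall, den, workshop, vault, library]
Visit attic → queue [hall, den, workshop, vault, library]
Visit hall → queue [den, workshop, vault, library]
Visit den → queue [workshop, vault, library]
Visit workshop → queue [vault, library]
Visit vault → queue [library]
Visit library → queue []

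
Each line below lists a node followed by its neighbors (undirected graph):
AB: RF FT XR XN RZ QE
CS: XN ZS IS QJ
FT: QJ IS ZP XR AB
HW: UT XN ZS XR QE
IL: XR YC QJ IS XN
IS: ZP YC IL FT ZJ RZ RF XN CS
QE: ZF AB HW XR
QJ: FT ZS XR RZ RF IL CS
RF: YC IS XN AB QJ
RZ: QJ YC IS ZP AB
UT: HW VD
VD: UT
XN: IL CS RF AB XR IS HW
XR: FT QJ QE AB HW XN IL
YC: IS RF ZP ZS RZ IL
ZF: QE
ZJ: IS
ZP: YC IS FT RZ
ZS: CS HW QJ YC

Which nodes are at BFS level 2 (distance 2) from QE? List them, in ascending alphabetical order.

Level 0: QE
Level 1: AB, HW, XR, ZF
Level 2: FT, IL, QJ, RF, RZ, UT, XN, ZS
Level 3: CS, IS, VD, YC, ZP
Level 4: ZJ

FT, IL, QJ, RF, RZ, UT, XN, ZS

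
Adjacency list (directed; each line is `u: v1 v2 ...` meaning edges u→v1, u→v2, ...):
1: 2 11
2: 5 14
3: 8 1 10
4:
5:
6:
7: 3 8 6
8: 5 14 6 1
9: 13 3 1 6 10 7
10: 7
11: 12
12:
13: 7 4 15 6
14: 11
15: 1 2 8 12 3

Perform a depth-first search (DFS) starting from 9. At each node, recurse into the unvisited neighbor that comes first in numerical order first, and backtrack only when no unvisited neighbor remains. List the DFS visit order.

9, 1, 2, 5, 14, 11, 12, 3, 8, 6, 10, 7, 13, 4, 15

Visit 9
9 → 1
1 → 2
2 → 5
2 → 14
14 → 11
11 → 12
9 → 3
3 → 8
8 → 6
3 → 10
10 → 7
9 → 13
13 → 4
13 → 15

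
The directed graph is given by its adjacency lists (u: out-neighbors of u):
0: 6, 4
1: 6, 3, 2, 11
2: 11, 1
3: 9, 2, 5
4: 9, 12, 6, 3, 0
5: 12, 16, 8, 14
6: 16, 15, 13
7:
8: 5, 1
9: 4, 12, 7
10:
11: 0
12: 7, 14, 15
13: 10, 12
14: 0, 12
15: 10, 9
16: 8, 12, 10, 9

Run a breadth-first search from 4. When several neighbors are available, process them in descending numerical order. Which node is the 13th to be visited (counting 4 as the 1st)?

Visit 4; enqueue 12, 9, 6, 3, 0 → queue [12, 9, 6, 3, 0]
Visit 12; enqueue 15, 14, 7 → queue [9, 6, 3, 0, 15, 14, 7]
Visit 9 → queue [6, 3, 0, 15, 14, 7]
Visit 6; enqueue 16, 13 → queue [3, 0, 15, 14, 7, 16, 13]
Visit 3; enqueue 5, 2 → queue [0, 15, 14, 7, 16, 13, 5, 2]
Visit 0 → queue [15, 14, 7, 16, 13, 5, 2]
Visit 15; enqueue 10 → queue [14, 7, 16, 13, 5, 2, 10]
Visit 14 → queue [7, 16, 13, 5, 2, 10]
Visit 7 → queue [16, 13, 5, 2, 10]
Visit 16; enqueue 8 → queue [13, 5, 2, 10, 8]
Visit 13 → queue [5, 2, 10, 8]
Visit 5 → queue [2, 10, 8]
Visit 2; enqueue 11, 1 → queue [10, 8, 11, 1]
Visit 10 → queue [8, 11, 1]
Visit 8 → queue [11, 1]
Visit 11 → queue [1]
Visit 1 → queue []

Visit order: 4, 12, 9, 6, 3, 0, 15, 14, 7, 16, 13, 5, 2, 10, 8, 11, 1

2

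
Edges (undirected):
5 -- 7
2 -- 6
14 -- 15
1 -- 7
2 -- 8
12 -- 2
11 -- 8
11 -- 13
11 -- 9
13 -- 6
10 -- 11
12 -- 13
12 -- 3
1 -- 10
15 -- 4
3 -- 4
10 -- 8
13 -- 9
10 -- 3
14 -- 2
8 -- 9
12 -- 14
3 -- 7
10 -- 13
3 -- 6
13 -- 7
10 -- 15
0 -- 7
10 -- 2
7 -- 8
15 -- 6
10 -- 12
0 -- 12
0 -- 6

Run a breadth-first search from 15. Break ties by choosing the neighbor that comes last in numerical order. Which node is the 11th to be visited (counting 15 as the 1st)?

3

Visit 15; enqueue 14, 10, 6, 4 → queue [14, 10, 6, 4]
Visit 14; enqueue 12, 2 → queue [10, 6, 4, 12, 2]
Visit 10; enqueue 13, 11, 8, 3, 1 → queue [6, 4, 12, 2, 13, 11, 8, 3, 1]
Visit 6; enqueue 0 → queue [4, 12, 2, 13, 11, 8, 3, 1, 0]
Visit 4 → queue [12, 2, 13, 11, 8, 3, 1, 0]
Visit 12 → queue [2, 13, 11, 8, 3, 1, 0]
Visit 2 → queue [13, 11, 8, 3, 1, 0]
Visit 13; enqueue 9, 7 → queue [11, 8, 3, 1, 0, 9, 7]
Visit 11 → queue [8, 3, 1, 0, 9, 7]
Visit 8 → queue [3, 1, 0, 9, 7]
Visit 3 → queue [1, 0, 9, 7]
Visit 1 → queue [0, 9, 7]
Visit 0 → queue [9, 7]
Visit 9 → queue [7]
Visit 7; enqueue 5 → queue [5]
Visit 5 → queue []

Visit order: 15, 14, 10, 6, 4, 12, 2, 13, 11, 8, 3, 1, 0, 9, 7, 5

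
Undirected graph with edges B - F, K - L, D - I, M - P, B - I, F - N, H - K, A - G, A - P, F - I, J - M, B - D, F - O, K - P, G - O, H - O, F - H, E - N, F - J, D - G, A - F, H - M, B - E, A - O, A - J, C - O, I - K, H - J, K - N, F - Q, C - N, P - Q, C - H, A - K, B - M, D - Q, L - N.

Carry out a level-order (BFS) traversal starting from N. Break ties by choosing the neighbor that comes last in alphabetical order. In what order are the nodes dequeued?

N L K F E C P I H A Q O J B M D G

Visit N; enqueue L, K, F, E, C → queue [L, K, F, E, C]
Visit L → queue [K, F, E, C]
Visit K; enqueue P, I, H, A → queue [F, E, C, P, I, H, A]
Visit F; enqueue Q, O, J, B → queue [E, C, P, I, H, A, Q, O, J, B]
Visit E → queue [C, P, I, H, A, Q, O, J, B]
Visit C → queue [P, I, H, A, Q, O, J, B]
Visit P; enqueue M → queue [I, H, A, Q, O, J, B, M]
Visit I; enqueue D → queue [H, A, Q, O, J, B, M, D]
Visit H → queue [A, Q, O, J, B, M, D]
Visit A; enqueue G → queue [Q, O, J, B, M, D, G]
Visit Q → queue [O, J, B, M, D, G]
Visit O → queue [J, B, M, D, G]
Visit J → queue [B, M, D, G]
Visit B → queue [M, D, G]
Visit M → queue [D, G]
Visit D → queue [G]
Visit G → queue []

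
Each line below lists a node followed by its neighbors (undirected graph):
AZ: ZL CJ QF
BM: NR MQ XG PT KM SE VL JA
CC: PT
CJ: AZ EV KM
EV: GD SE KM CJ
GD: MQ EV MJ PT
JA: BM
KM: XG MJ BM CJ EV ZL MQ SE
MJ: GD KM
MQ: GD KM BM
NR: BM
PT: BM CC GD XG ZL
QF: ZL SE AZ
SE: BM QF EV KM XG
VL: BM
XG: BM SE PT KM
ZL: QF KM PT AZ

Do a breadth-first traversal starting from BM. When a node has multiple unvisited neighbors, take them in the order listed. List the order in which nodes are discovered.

Visit BM; enqueue NR, MQ, XG, PT, KM, SE, VL, JA → queue [NR, MQ, XG, PT, KM, SE, VL, JA]
Visit NR → queue [MQ, XG, PT, KM, SE, VL, JA]
Visit MQ; enqueue GD → queue [XG, PT, KM, SE, VL, JA, GD]
Visit XG → queue [PT, KM, SE, VL, JA, GD]
Visit PT; enqueue CC, ZL → queue [KM, SE, VL, JA, GD, CC, ZL]
Visit KM; enqueue MJ, CJ, EV → queue [SE, VL, JA, GD, CC, ZL, MJ, CJ, EV]
Visit SE; enqueue QF → queue [VL, JA, GD, CC, ZL, MJ, CJ, EV, QF]
Visit VL → queue [JA, GD, CC, ZL, MJ, CJ, EV, QF]
Visit JA → queue [GD, CC, ZL, MJ, CJ, EV, QF]
Visit GD → queue [CC, ZL, MJ, CJ, EV, QF]
Visit CC → queue [ZL, MJ, CJ, EV, QF]
Visit ZL; enqueue AZ → queue [MJ, CJ, EV, QF, AZ]
Visit MJ → queue [CJ, EV, QF, AZ]
Visit CJ → queue [EV, QF, AZ]
Visit EV → queue [QF, AZ]
Visit QF → queue [AZ]
Visit AZ → queue []

BM, NR, MQ, XG, PT, KM, SE, VL, JA, GD, CC, ZL, MJ, CJ, EV, QF, AZ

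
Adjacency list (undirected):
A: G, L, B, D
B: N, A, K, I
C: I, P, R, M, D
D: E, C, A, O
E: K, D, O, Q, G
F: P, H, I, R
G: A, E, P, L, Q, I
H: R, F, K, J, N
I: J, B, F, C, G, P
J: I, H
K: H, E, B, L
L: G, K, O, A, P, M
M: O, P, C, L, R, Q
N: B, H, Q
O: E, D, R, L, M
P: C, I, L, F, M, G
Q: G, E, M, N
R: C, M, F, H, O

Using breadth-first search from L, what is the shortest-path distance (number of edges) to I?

Level 0: L
Level 1: A, G, K, M, O, P
Level 2: B, C, D, E, F, H, I, Q, R
Level 3: J, N
I first appears at level 2.

2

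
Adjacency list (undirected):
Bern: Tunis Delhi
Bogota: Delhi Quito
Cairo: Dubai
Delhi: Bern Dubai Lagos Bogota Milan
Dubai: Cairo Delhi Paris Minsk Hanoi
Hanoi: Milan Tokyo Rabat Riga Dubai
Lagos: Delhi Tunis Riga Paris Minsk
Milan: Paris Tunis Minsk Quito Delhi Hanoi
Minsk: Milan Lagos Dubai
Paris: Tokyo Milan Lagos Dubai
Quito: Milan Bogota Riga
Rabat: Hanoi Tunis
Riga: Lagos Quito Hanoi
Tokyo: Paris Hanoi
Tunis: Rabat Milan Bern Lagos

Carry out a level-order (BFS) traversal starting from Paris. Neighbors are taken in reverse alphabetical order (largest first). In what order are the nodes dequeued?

Paris, Tokyo, Milan, Lagos, Dubai, Hanoi, Tunis, Quito, Minsk, Delhi, Riga, Cairo, Rabat, Bern, Bogota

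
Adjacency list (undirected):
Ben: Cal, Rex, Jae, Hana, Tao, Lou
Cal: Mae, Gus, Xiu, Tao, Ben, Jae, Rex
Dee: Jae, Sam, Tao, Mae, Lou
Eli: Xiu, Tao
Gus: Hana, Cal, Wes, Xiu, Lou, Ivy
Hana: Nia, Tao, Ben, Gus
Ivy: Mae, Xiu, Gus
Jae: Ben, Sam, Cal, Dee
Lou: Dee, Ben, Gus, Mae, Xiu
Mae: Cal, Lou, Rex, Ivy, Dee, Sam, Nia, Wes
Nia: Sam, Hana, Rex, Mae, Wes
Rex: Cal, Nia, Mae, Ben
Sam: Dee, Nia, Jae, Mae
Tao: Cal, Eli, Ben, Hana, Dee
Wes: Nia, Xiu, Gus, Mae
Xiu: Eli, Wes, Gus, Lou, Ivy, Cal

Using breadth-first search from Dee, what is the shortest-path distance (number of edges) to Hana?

Level 0: Dee
Level 1: Jae, Lou, Mae, Sam, Tao
Level 2: Ben, Cal, Eli, Gus, Hana, Ivy, Nia, Rex, Wes, Xiu
Hana first appears at level 2.

2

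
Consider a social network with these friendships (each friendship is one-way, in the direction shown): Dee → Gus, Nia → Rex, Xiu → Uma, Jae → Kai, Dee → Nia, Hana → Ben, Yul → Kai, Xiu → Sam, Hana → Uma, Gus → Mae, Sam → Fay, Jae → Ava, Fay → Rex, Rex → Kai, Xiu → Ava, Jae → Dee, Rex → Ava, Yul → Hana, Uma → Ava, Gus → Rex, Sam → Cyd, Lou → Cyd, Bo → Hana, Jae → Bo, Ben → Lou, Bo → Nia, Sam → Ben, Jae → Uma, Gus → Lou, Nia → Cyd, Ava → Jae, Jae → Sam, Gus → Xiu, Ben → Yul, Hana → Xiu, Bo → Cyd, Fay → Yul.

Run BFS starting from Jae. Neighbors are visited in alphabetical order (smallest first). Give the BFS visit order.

Jae, Ava, Bo, Dee, Kai, Sam, Uma, Cyd, Hana, Nia, Gus, Ben, Fay, Xiu, Rex, Lou, Mae, Yul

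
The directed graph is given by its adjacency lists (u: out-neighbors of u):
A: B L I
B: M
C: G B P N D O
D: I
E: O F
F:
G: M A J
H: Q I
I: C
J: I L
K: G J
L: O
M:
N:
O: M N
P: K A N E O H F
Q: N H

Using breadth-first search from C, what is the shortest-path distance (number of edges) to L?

3

Level 0: C
Level 1: B, D, G, N, O, P
Level 2: A, E, F, H, I, J, K, M
Level 3: L, Q
L first appears at level 3.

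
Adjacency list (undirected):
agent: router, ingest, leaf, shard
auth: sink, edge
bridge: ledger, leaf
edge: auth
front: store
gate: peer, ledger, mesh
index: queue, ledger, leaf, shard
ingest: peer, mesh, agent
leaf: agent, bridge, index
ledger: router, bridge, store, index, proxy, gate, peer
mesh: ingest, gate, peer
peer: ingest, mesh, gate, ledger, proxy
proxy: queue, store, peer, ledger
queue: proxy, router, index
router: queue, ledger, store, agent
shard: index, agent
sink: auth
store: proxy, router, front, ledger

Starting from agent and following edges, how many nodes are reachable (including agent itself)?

15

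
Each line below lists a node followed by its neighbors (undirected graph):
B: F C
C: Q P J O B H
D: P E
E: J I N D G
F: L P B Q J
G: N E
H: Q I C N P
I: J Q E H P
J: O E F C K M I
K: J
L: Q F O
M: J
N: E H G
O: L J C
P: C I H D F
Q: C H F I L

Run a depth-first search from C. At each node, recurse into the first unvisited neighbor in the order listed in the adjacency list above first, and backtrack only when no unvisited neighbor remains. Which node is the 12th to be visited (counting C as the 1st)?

N

Visit C
C → Q
Q → H
H → I
I → J
J → O
O → L
L → F
F → P
P → D
D → E
E → N
N → G
F → B
J → K
J → M

Visit order: C, Q, H, I, J, O, L, F, P, D, E, N, G, B, K, M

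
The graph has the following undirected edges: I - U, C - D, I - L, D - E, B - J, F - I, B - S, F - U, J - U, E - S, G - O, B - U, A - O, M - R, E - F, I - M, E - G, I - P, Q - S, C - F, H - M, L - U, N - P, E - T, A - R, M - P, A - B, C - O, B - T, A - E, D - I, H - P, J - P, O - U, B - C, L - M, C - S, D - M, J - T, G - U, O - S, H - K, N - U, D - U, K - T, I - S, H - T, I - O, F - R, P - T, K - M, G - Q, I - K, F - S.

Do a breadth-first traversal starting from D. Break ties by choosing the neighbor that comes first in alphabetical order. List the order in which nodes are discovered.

D, C, E, I, M, U, B, F, O, S, A, G, T, K, L, P, H, R, J, N, Q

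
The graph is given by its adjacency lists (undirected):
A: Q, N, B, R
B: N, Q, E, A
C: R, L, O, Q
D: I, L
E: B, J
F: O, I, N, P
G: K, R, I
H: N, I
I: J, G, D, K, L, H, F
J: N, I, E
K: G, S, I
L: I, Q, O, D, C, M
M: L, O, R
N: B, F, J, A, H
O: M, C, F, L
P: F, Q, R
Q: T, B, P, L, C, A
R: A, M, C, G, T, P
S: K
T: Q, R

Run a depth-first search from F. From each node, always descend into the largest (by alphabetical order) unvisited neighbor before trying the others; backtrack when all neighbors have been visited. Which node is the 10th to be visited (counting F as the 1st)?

Visit F
F → P
P → R
R → T
T → Q
Q → L
L → O
O → M
O → C
L → I
I → K
K → S
K → G
I → J
J → N
N → H
N → B
B → E
B → A
I → D

Visit order: F, P, R, T, Q, L, O, M, C, I, K, S, G, J, N, H, B, E, A, D

I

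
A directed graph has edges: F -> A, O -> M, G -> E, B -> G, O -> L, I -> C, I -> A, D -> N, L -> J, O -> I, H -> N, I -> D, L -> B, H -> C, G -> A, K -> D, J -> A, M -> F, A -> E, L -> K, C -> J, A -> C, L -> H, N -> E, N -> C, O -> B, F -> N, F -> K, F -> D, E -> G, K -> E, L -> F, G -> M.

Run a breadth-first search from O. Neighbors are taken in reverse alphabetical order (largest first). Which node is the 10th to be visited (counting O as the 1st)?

D

Visit O; enqueue M, L, I, B → queue [M, L, I, B]
Visit M; enqueue F → queue [L, I, B, F]
Visit L; enqueue K, J, H → queue [I, B, F, K, J, H]
Visit I; enqueue D, C, A → queue [B, F, K, J, H, D, C, A]
Visit B; enqueue G → queue [F, K, J, H, D, C, A, G]
Visit F; enqueue N → queue [K, J, H, D, C, A, G, N]
Visit K; enqueue E → queue [J, H, D, C, A, G, N, E]
Visit J → queue [H, D, C, A, G, N, E]
Visit H → queue [D, C, A, G, N, E]
Visit D → queue [C, A, G, N, E]
Visit C → queue [A, G, N, E]
Visit A → queue [G, N, E]
Visit G → queue [N, E]
Visit N → queue [E]
Visit E → queue []

Visit order: O, M, L, I, B, F, K, J, H, D, C, A, G, N, E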